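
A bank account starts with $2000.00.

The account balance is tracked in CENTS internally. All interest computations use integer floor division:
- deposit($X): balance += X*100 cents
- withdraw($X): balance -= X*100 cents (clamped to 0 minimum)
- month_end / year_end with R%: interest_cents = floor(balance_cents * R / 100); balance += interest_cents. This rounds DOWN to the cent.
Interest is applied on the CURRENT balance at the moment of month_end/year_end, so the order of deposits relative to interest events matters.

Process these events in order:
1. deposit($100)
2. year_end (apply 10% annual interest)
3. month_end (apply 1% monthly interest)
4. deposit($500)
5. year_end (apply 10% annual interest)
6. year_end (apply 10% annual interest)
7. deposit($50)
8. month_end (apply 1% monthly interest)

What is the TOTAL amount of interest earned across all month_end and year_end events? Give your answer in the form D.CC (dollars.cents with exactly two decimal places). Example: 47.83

After 1 (deposit($100)): balance=$2100.00 total_interest=$0.00
After 2 (year_end (apply 10% annual interest)): balance=$2310.00 total_interest=$210.00
After 3 (month_end (apply 1% monthly interest)): balance=$2333.10 total_interest=$233.10
After 4 (deposit($500)): balance=$2833.10 total_interest=$233.10
After 5 (year_end (apply 10% annual interest)): balance=$3116.41 total_interest=$516.41
After 6 (year_end (apply 10% annual interest)): balance=$3428.05 total_interest=$828.05
After 7 (deposit($50)): balance=$3478.05 total_interest=$828.05
After 8 (month_end (apply 1% monthly interest)): balance=$3512.83 total_interest=$862.83

Answer: 862.83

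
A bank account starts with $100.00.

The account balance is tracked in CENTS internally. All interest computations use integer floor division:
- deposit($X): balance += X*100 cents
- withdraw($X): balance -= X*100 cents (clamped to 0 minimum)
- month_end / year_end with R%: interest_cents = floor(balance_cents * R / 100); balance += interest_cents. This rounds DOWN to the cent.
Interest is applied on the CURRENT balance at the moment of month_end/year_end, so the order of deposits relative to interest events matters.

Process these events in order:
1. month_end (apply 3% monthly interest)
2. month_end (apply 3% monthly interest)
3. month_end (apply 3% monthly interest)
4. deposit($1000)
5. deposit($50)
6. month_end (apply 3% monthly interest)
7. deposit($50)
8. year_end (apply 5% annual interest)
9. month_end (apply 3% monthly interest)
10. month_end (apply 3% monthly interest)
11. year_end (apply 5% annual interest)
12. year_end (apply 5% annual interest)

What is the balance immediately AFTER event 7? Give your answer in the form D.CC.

Answer: 1244.04

Derivation:
After 1 (month_end (apply 3% monthly interest)): balance=$103.00 total_interest=$3.00
After 2 (month_end (apply 3% monthly interest)): balance=$106.09 total_interest=$6.09
After 3 (month_end (apply 3% monthly interest)): balance=$109.27 total_interest=$9.27
After 4 (deposit($1000)): balance=$1109.27 total_interest=$9.27
After 5 (deposit($50)): balance=$1159.27 total_interest=$9.27
After 6 (month_end (apply 3% monthly interest)): balance=$1194.04 total_interest=$44.04
After 7 (deposit($50)): balance=$1244.04 total_interest=$44.04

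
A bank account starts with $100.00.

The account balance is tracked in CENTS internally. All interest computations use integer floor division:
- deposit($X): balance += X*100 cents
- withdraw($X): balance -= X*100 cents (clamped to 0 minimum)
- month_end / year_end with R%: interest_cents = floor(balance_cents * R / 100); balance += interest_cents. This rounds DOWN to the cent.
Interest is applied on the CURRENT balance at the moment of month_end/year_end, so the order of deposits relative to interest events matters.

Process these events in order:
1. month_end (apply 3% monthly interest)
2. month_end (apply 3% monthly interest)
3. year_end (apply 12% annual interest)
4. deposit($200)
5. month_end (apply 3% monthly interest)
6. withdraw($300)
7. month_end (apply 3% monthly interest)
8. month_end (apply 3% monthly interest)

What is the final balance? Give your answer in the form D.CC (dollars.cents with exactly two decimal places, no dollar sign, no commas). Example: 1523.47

Answer: 30.10

Derivation:
After 1 (month_end (apply 3% monthly interest)): balance=$103.00 total_interest=$3.00
After 2 (month_end (apply 3% monthly interest)): balance=$106.09 total_interest=$6.09
After 3 (year_end (apply 12% annual interest)): balance=$118.82 total_interest=$18.82
After 4 (deposit($200)): balance=$318.82 total_interest=$18.82
After 5 (month_end (apply 3% monthly interest)): balance=$328.38 total_interest=$28.38
After 6 (withdraw($300)): balance=$28.38 total_interest=$28.38
After 7 (month_end (apply 3% monthly interest)): balance=$29.23 total_interest=$29.23
After 8 (month_end (apply 3% monthly interest)): balance=$30.10 total_interest=$30.10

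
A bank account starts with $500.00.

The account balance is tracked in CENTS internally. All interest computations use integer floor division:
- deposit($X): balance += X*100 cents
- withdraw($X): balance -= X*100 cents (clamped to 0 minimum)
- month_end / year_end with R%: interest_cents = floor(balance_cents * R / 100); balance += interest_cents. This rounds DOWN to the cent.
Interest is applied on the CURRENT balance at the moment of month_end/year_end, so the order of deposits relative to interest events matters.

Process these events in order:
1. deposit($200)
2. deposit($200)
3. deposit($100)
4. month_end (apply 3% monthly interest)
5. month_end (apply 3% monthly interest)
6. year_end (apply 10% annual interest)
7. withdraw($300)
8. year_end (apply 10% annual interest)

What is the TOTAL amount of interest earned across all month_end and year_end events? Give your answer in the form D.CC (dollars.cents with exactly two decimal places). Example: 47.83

Answer: 253.68

Derivation:
After 1 (deposit($200)): balance=$700.00 total_interest=$0.00
After 2 (deposit($200)): balance=$900.00 total_interest=$0.00
After 3 (deposit($100)): balance=$1000.00 total_interest=$0.00
After 4 (month_end (apply 3% monthly interest)): balance=$1030.00 total_interest=$30.00
After 5 (month_end (apply 3% monthly interest)): balance=$1060.90 total_interest=$60.90
After 6 (year_end (apply 10% annual interest)): balance=$1166.99 total_interest=$166.99
After 7 (withdraw($300)): balance=$866.99 total_interest=$166.99
After 8 (year_end (apply 10% annual interest)): balance=$953.68 total_interest=$253.68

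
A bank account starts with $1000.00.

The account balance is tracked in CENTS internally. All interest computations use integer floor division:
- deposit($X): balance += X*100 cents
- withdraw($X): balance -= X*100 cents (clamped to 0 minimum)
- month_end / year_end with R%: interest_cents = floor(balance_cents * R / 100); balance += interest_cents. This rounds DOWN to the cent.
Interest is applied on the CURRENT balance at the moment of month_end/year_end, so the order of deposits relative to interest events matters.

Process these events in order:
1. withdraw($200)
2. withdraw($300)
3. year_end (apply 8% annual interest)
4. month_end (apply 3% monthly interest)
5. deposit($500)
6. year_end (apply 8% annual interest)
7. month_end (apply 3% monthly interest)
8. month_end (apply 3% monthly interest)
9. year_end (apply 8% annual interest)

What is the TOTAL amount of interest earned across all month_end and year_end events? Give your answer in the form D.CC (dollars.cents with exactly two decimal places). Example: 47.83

Answer: 306.96

Derivation:
After 1 (withdraw($200)): balance=$800.00 total_interest=$0.00
After 2 (withdraw($300)): balance=$500.00 total_interest=$0.00
After 3 (year_end (apply 8% annual interest)): balance=$540.00 total_interest=$40.00
After 4 (month_end (apply 3% monthly interest)): balance=$556.20 total_interest=$56.20
After 5 (deposit($500)): balance=$1056.20 total_interest=$56.20
After 6 (year_end (apply 8% annual interest)): balance=$1140.69 total_interest=$140.69
After 7 (month_end (apply 3% monthly interest)): balance=$1174.91 total_interest=$174.91
After 8 (month_end (apply 3% monthly interest)): balance=$1210.15 total_interest=$210.15
After 9 (year_end (apply 8% annual interest)): balance=$1306.96 total_interest=$306.96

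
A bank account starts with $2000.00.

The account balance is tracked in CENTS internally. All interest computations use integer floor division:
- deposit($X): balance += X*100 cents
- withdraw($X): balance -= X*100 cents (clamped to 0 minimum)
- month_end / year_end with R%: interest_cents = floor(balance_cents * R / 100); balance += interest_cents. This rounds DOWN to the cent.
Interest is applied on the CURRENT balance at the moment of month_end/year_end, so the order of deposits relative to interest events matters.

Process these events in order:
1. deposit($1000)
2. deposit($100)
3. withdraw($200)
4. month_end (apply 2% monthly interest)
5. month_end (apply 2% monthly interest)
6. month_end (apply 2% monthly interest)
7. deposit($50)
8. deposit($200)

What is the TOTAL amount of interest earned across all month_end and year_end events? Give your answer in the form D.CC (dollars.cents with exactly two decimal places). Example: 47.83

Answer: 177.50

Derivation:
After 1 (deposit($1000)): balance=$3000.00 total_interest=$0.00
After 2 (deposit($100)): balance=$3100.00 total_interest=$0.00
After 3 (withdraw($200)): balance=$2900.00 total_interest=$0.00
After 4 (month_end (apply 2% monthly interest)): balance=$2958.00 total_interest=$58.00
After 5 (month_end (apply 2% monthly interest)): balance=$3017.16 total_interest=$117.16
After 6 (month_end (apply 2% monthly interest)): balance=$3077.50 total_interest=$177.50
After 7 (deposit($50)): balance=$3127.50 total_interest=$177.50
After 8 (deposit($200)): balance=$3327.50 total_interest=$177.50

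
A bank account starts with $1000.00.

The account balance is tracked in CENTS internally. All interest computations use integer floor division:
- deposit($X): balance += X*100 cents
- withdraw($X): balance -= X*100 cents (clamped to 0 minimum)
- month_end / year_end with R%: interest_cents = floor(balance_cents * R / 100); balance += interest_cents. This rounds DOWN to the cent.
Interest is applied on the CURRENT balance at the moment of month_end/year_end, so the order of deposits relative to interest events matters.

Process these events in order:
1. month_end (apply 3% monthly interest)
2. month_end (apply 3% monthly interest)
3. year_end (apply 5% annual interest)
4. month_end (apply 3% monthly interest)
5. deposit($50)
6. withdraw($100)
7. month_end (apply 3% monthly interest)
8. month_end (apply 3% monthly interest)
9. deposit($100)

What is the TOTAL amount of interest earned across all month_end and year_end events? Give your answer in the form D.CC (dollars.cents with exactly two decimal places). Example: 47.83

Answer: 214.17

Derivation:
After 1 (month_end (apply 3% monthly interest)): balance=$1030.00 total_interest=$30.00
After 2 (month_end (apply 3% monthly interest)): balance=$1060.90 total_interest=$60.90
After 3 (year_end (apply 5% annual interest)): balance=$1113.94 total_interest=$113.94
After 4 (month_end (apply 3% monthly interest)): balance=$1147.35 total_interest=$147.35
After 5 (deposit($50)): balance=$1197.35 total_interest=$147.35
After 6 (withdraw($100)): balance=$1097.35 total_interest=$147.35
After 7 (month_end (apply 3% monthly interest)): balance=$1130.27 total_interest=$180.27
After 8 (month_end (apply 3% monthly interest)): balance=$1164.17 total_interest=$214.17
After 9 (deposit($100)): balance=$1264.17 total_interest=$214.17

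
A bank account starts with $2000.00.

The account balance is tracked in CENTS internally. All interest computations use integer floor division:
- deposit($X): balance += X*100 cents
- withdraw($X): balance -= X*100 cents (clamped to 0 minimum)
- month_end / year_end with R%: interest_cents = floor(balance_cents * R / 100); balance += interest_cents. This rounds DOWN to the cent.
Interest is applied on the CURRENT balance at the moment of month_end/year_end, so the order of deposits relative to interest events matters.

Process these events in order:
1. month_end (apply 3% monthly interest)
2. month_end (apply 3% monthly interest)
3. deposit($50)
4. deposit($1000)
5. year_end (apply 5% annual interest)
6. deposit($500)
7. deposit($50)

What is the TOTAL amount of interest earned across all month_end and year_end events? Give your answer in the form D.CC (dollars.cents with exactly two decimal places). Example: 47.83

After 1 (month_end (apply 3% monthly interest)): balance=$2060.00 total_interest=$60.00
After 2 (month_end (apply 3% monthly interest)): balance=$2121.80 total_interest=$121.80
After 3 (deposit($50)): balance=$2171.80 total_interest=$121.80
After 4 (deposit($1000)): balance=$3171.80 total_interest=$121.80
After 5 (year_end (apply 5% annual interest)): balance=$3330.39 total_interest=$280.39
After 6 (deposit($500)): balance=$3830.39 total_interest=$280.39
After 7 (deposit($50)): balance=$3880.39 total_interest=$280.39

Answer: 280.39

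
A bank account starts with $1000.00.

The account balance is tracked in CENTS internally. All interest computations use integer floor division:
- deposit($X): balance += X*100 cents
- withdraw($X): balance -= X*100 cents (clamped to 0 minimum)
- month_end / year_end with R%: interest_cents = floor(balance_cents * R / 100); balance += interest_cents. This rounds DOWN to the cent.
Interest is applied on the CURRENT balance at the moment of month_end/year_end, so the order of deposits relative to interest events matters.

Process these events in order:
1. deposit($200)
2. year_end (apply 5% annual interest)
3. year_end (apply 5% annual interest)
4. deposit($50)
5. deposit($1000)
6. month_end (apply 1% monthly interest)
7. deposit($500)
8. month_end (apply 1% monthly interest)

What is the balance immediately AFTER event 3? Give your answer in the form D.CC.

After 1 (deposit($200)): balance=$1200.00 total_interest=$0.00
After 2 (year_end (apply 5% annual interest)): balance=$1260.00 total_interest=$60.00
After 3 (year_end (apply 5% annual interest)): balance=$1323.00 total_interest=$123.00

Answer: 1323.00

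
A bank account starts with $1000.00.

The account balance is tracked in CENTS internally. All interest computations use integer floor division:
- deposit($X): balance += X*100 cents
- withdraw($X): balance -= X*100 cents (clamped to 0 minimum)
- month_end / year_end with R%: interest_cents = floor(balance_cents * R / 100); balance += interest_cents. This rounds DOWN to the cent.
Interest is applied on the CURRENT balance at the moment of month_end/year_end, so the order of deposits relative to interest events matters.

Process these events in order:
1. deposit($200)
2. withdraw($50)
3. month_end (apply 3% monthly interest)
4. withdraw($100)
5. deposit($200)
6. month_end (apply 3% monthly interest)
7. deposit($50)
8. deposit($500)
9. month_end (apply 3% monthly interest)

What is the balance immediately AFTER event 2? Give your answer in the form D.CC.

After 1 (deposit($200)): balance=$1200.00 total_interest=$0.00
After 2 (withdraw($50)): balance=$1150.00 total_interest=$0.00

Answer: 1150.00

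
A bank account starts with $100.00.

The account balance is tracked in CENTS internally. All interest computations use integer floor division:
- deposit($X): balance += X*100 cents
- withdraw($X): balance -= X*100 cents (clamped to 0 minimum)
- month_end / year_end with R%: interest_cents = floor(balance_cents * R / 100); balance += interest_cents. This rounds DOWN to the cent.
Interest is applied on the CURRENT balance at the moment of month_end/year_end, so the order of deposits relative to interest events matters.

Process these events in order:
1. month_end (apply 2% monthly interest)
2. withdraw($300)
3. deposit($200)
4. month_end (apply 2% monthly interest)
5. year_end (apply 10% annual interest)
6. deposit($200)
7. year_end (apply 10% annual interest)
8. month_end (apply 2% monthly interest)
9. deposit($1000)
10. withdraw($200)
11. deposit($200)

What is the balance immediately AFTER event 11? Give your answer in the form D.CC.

After 1 (month_end (apply 2% monthly interest)): balance=$102.00 total_interest=$2.00
After 2 (withdraw($300)): balance=$0.00 total_interest=$2.00
After 3 (deposit($200)): balance=$200.00 total_interest=$2.00
After 4 (month_end (apply 2% monthly interest)): balance=$204.00 total_interest=$6.00
After 5 (year_end (apply 10% annual interest)): balance=$224.40 total_interest=$26.40
After 6 (deposit($200)): balance=$424.40 total_interest=$26.40
After 7 (year_end (apply 10% annual interest)): balance=$466.84 total_interest=$68.84
After 8 (month_end (apply 2% monthly interest)): balance=$476.17 total_interest=$78.17
After 9 (deposit($1000)): balance=$1476.17 total_interest=$78.17
After 10 (withdraw($200)): balance=$1276.17 total_interest=$78.17
After 11 (deposit($200)): balance=$1476.17 total_interest=$78.17

Answer: 1476.17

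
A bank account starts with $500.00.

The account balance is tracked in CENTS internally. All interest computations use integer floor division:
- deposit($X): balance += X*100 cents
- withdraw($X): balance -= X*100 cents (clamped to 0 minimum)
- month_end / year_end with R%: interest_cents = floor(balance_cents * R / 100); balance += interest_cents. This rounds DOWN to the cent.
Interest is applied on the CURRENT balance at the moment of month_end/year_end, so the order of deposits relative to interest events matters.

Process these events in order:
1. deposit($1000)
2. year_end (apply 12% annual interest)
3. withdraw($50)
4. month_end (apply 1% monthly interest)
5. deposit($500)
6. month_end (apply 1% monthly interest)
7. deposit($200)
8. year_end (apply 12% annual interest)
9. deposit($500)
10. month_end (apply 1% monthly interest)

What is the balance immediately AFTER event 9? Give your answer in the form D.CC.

After 1 (deposit($1000)): balance=$1500.00 total_interest=$0.00
After 2 (year_end (apply 12% annual interest)): balance=$1680.00 total_interest=$180.00
After 3 (withdraw($50)): balance=$1630.00 total_interest=$180.00
After 4 (month_end (apply 1% monthly interest)): balance=$1646.30 total_interest=$196.30
After 5 (deposit($500)): balance=$2146.30 total_interest=$196.30
After 6 (month_end (apply 1% monthly interest)): balance=$2167.76 total_interest=$217.76
After 7 (deposit($200)): balance=$2367.76 total_interest=$217.76
After 8 (year_end (apply 12% annual interest)): balance=$2651.89 total_interest=$501.89
After 9 (deposit($500)): balance=$3151.89 total_interest=$501.89

Answer: 3151.89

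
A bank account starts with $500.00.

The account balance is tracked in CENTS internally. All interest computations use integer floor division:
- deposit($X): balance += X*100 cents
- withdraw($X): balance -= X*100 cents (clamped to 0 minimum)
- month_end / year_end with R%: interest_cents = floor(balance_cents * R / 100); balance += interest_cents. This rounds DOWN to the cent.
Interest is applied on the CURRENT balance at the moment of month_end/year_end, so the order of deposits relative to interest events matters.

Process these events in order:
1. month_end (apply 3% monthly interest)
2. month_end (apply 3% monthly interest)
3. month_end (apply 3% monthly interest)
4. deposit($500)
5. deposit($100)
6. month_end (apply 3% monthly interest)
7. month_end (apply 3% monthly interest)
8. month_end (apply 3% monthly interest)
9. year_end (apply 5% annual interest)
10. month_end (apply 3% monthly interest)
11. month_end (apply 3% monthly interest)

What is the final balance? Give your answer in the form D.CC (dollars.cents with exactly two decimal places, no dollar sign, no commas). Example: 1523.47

Answer: 1395.37

Derivation:
After 1 (month_end (apply 3% monthly interest)): balance=$515.00 total_interest=$15.00
After 2 (month_end (apply 3% monthly interest)): balance=$530.45 total_interest=$30.45
After 3 (month_end (apply 3% monthly interest)): balance=$546.36 total_interest=$46.36
After 4 (deposit($500)): balance=$1046.36 total_interest=$46.36
After 5 (deposit($100)): balance=$1146.36 total_interest=$46.36
After 6 (month_end (apply 3% monthly interest)): balance=$1180.75 total_interest=$80.75
After 7 (month_end (apply 3% monthly interest)): balance=$1216.17 total_interest=$116.17
After 8 (month_end (apply 3% monthly interest)): balance=$1252.65 total_interest=$152.65
After 9 (year_end (apply 5% annual interest)): balance=$1315.28 total_interest=$215.28
After 10 (month_end (apply 3% monthly interest)): balance=$1354.73 total_interest=$254.73
After 11 (month_end (apply 3% monthly interest)): balance=$1395.37 total_interest=$295.37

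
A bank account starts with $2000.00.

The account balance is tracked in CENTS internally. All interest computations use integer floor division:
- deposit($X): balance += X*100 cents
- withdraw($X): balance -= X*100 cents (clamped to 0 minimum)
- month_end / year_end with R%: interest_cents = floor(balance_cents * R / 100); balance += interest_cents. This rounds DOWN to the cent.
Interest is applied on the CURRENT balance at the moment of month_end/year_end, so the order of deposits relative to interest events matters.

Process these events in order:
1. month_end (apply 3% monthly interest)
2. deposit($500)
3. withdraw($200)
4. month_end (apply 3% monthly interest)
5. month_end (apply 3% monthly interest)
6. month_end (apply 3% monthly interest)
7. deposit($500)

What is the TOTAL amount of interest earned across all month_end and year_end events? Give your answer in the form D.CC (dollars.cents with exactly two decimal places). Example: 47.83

After 1 (month_end (apply 3% monthly interest)): balance=$2060.00 total_interest=$60.00
After 2 (deposit($500)): balance=$2560.00 total_interest=$60.00
After 3 (withdraw($200)): balance=$2360.00 total_interest=$60.00
After 4 (month_end (apply 3% monthly interest)): balance=$2430.80 total_interest=$130.80
After 5 (month_end (apply 3% monthly interest)): balance=$2503.72 total_interest=$203.72
After 6 (month_end (apply 3% monthly interest)): balance=$2578.83 total_interest=$278.83
After 7 (deposit($500)): balance=$3078.83 total_interest=$278.83

Answer: 278.83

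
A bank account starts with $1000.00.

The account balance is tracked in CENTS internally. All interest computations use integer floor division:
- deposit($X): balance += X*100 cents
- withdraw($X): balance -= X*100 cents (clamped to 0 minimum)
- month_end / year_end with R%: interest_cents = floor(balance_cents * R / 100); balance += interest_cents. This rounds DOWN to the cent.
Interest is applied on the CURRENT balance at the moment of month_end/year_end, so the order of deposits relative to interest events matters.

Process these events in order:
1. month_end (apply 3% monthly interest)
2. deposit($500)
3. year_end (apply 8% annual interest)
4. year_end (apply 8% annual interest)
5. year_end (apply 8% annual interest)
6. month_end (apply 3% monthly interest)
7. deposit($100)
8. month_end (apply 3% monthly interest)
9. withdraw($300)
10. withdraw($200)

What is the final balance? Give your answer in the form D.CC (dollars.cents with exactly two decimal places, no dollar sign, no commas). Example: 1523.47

After 1 (month_end (apply 3% monthly interest)): balance=$1030.00 total_interest=$30.00
After 2 (deposit($500)): balance=$1530.00 total_interest=$30.00
After 3 (year_end (apply 8% annual interest)): balance=$1652.40 total_interest=$152.40
After 4 (year_end (apply 8% annual interest)): balance=$1784.59 total_interest=$284.59
After 5 (year_end (apply 8% annual interest)): balance=$1927.35 total_interest=$427.35
After 6 (month_end (apply 3% monthly interest)): balance=$1985.17 total_interest=$485.17
After 7 (deposit($100)): balance=$2085.17 total_interest=$485.17
After 8 (month_end (apply 3% monthly interest)): balance=$2147.72 total_interest=$547.72
After 9 (withdraw($300)): balance=$1847.72 total_interest=$547.72
After 10 (withdraw($200)): balance=$1647.72 total_interest=$547.72

Answer: 1647.72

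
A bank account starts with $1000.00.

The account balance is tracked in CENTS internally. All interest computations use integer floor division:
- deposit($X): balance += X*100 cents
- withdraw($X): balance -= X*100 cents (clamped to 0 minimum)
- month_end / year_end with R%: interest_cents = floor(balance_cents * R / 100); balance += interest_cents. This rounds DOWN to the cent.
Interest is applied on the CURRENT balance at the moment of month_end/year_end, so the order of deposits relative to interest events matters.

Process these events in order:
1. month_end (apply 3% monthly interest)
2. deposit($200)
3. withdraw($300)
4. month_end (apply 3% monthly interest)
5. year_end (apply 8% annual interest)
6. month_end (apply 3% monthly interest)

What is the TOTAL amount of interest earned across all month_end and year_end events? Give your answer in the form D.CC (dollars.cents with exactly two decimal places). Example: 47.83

Answer: 165.56

Derivation:
After 1 (month_end (apply 3% monthly interest)): balance=$1030.00 total_interest=$30.00
After 2 (deposit($200)): balance=$1230.00 total_interest=$30.00
After 3 (withdraw($300)): balance=$930.00 total_interest=$30.00
After 4 (month_end (apply 3% monthly interest)): balance=$957.90 total_interest=$57.90
After 5 (year_end (apply 8% annual interest)): balance=$1034.53 total_interest=$134.53
After 6 (month_end (apply 3% monthly interest)): balance=$1065.56 total_interest=$165.56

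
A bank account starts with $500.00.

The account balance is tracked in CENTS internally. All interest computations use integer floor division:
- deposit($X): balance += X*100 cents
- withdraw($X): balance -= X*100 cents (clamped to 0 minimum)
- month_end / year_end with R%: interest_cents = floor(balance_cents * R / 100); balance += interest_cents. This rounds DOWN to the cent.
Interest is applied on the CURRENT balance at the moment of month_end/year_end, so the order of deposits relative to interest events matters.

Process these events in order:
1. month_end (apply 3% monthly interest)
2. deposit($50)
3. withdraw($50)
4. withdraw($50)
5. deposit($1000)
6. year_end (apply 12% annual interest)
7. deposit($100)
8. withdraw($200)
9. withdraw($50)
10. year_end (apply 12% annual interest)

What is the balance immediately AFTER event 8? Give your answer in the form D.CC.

After 1 (month_end (apply 3% monthly interest)): balance=$515.00 total_interest=$15.00
After 2 (deposit($50)): balance=$565.00 total_interest=$15.00
After 3 (withdraw($50)): balance=$515.00 total_interest=$15.00
After 4 (withdraw($50)): balance=$465.00 total_interest=$15.00
After 5 (deposit($1000)): balance=$1465.00 total_interest=$15.00
After 6 (year_end (apply 12% annual interest)): balance=$1640.80 total_interest=$190.80
After 7 (deposit($100)): balance=$1740.80 total_interest=$190.80
After 8 (withdraw($200)): balance=$1540.80 total_interest=$190.80

Answer: 1540.80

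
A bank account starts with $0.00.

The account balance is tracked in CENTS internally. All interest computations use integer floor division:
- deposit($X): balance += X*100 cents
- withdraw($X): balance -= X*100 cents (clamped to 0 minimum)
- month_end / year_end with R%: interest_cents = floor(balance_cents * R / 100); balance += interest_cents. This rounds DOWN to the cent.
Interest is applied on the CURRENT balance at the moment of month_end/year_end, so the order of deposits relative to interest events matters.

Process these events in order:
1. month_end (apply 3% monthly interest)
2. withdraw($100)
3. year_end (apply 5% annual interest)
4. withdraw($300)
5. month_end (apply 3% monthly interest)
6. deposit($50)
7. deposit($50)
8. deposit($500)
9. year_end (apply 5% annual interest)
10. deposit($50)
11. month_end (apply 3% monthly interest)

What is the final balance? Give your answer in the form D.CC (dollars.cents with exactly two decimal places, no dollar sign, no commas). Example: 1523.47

Answer: 700.40

Derivation:
After 1 (month_end (apply 3% monthly interest)): balance=$0.00 total_interest=$0.00
After 2 (withdraw($100)): balance=$0.00 total_interest=$0.00
After 3 (year_end (apply 5% annual interest)): balance=$0.00 total_interest=$0.00
After 4 (withdraw($300)): balance=$0.00 total_interest=$0.00
After 5 (month_end (apply 3% monthly interest)): balance=$0.00 total_interest=$0.00
After 6 (deposit($50)): balance=$50.00 total_interest=$0.00
After 7 (deposit($50)): balance=$100.00 total_interest=$0.00
After 8 (deposit($500)): balance=$600.00 total_interest=$0.00
After 9 (year_end (apply 5% annual interest)): balance=$630.00 total_interest=$30.00
After 10 (deposit($50)): balance=$680.00 total_interest=$30.00
After 11 (month_end (apply 3% monthly interest)): balance=$700.40 total_interest=$50.40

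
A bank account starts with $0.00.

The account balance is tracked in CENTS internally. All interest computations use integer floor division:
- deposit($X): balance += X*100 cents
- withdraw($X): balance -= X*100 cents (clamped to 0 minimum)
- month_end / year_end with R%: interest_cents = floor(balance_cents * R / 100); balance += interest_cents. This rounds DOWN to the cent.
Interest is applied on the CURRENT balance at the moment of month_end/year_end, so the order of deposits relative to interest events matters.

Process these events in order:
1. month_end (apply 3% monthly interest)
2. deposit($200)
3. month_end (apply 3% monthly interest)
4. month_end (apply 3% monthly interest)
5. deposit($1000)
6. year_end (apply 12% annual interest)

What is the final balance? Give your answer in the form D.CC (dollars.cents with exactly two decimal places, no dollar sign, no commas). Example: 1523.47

Answer: 1357.64

Derivation:
After 1 (month_end (apply 3% monthly interest)): balance=$0.00 total_interest=$0.00
After 2 (deposit($200)): balance=$200.00 total_interest=$0.00
After 3 (month_end (apply 3% monthly interest)): balance=$206.00 total_interest=$6.00
After 4 (month_end (apply 3% monthly interest)): balance=$212.18 total_interest=$12.18
After 5 (deposit($1000)): balance=$1212.18 total_interest=$12.18
After 6 (year_end (apply 12% annual interest)): balance=$1357.64 total_interest=$157.64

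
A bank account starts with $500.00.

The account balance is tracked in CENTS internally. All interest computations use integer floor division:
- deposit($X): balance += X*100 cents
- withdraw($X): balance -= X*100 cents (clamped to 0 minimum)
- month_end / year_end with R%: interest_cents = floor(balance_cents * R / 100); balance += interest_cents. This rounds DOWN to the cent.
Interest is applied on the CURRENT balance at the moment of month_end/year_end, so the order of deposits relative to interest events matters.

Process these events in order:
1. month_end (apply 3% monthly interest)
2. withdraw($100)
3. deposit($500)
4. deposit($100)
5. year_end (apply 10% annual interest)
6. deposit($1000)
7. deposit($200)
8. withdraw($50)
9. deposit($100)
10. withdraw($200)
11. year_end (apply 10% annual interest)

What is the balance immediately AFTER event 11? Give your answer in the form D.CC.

Answer: 2383.15

Derivation:
After 1 (month_end (apply 3% monthly interest)): balance=$515.00 total_interest=$15.00
After 2 (withdraw($100)): balance=$415.00 total_interest=$15.00
After 3 (deposit($500)): balance=$915.00 total_interest=$15.00
After 4 (deposit($100)): balance=$1015.00 total_interest=$15.00
After 5 (year_end (apply 10% annual interest)): balance=$1116.50 total_interest=$116.50
After 6 (deposit($1000)): balance=$2116.50 total_interest=$116.50
After 7 (deposit($200)): balance=$2316.50 total_interest=$116.50
After 8 (withdraw($50)): balance=$2266.50 total_interest=$116.50
After 9 (deposit($100)): balance=$2366.50 total_interest=$116.50
After 10 (withdraw($200)): balance=$2166.50 total_interest=$116.50
After 11 (year_end (apply 10% annual interest)): balance=$2383.15 total_interest=$333.15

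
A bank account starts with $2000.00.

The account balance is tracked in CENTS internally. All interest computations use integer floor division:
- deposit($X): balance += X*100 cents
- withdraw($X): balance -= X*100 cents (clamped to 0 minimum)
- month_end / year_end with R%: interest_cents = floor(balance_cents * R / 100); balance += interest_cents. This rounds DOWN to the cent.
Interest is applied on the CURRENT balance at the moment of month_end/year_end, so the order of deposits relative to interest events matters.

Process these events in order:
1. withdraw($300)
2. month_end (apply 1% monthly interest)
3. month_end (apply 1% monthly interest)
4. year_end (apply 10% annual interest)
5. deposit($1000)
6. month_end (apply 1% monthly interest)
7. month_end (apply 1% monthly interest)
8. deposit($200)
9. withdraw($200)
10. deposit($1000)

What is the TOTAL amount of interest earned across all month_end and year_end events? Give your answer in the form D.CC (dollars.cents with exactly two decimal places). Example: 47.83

Answer: 266.01

Derivation:
After 1 (withdraw($300)): balance=$1700.00 total_interest=$0.00
After 2 (month_end (apply 1% monthly interest)): balance=$1717.00 total_interest=$17.00
After 3 (month_end (apply 1% monthly interest)): balance=$1734.17 total_interest=$34.17
After 4 (year_end (apply 10% annual interest)): balance=$1907.58 total_interest=$207.58
After 5 (deposit($1000)): balance=$2907.58 total_interest=$207.58
After 6 (month_end (apply 1% monthly interest)): balance=$2936.65 total_interest=$236.65
After 7 (month_end (apply 1% monthly interest)): balance=$2966.01 total_interest=$266.01
After 8 (deposit($200)): balance=$3166.01 total_interest=$266.01
After 9 (withdraw($200)): balance=$2966.01 total_interest=$266.01
After 10 (deposit($1000)): balance=$3966.01 total_interest=$266.01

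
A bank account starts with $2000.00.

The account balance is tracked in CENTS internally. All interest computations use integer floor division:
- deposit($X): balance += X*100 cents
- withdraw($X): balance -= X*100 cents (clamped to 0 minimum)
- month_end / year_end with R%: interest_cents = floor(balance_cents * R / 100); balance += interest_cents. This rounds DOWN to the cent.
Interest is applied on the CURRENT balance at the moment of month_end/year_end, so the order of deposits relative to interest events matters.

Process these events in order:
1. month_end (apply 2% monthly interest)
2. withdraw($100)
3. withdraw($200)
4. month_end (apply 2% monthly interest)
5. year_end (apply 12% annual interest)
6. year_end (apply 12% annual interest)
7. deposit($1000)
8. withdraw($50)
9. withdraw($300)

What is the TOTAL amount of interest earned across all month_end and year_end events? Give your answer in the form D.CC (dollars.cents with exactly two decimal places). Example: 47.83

After 1 (month_end (apply 2% monthly interest)): balance=$2040.00 total_interest=$40.00
After 2 (withdraw($100)): balance=$1940.00 total_interest=$40.00
After 3 (withdraw($200)): balance=$1740.00 total_interest=$40.00
After 4 (month_end (apply 2% monthly interest)): balance=$1774.80 total_interest=$74.80
After 5 (year_end (apply 12% annual interest)): balance=$1987.77 total_interest=$287.77
After 6 (year_end (apply 12% annual interest)): balance=$2226.30 total_interest=$526.30
After 7 (deposit($1000)): balance=$3226.30 total_interest=$526.30
After 8 (withdraw($50)): balance=$3176.30 total_interest=$526.30
After 9 (withdraw($300)): balance=$2876.30 total_interest=$526.30

Answer: 526.30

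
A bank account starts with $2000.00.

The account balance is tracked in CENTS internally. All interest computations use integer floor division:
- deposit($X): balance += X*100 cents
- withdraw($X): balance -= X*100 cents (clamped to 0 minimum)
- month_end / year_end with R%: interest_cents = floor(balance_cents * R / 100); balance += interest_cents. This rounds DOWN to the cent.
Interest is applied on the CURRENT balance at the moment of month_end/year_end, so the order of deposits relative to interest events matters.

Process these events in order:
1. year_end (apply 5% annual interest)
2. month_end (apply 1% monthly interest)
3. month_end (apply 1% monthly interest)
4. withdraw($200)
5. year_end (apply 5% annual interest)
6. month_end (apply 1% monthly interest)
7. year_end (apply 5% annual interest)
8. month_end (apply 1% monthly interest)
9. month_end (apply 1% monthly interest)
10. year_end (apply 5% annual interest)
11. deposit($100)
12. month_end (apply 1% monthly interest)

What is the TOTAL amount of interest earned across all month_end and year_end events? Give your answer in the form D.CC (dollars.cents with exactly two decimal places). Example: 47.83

After 1 (year_end (apply 5% annual interest)): balance=$2100.00 total_interest=$100.00
After 2 (month_end (apply 1% monthly interest)): balance=$2121.00 total_interest=$121.00
After 3 (month_end (apply 1% monthly interest)): balance=$2142.21 total_interest=$142.21
After 4 (withdraw($200)): balance=$1942.21 total_interest=$142.21
After 5 (year_end (apply 5% annual interest)): balance=$2039.32 total_interest=$239.32
After 6 (month_end (apply 1% monthly interest)): balance=$2059.71 total_interest=$259.71
After 7 (year_end (apply 5% annual interest)): balance=$2162.69 total_interest=$362.69
After 8 (month_end (apply 1% monthly interest)): balance=$2184.31 total_interest=$384.31
After 9 (month_end (apply 1% monthly interest)): balance=$2206.15 total_interest=$406.15
After 10 (year_end (apply 5% annual interest)): balance=$2316.45 total_interest=$516.45
After 11 (deposit($100)): balance=$2416.45 total_interest=$516.45
After 12 (month_end (apply 1% monthly interest)): balance=$2440.61 total_interest=$540.61

Answer: 540.61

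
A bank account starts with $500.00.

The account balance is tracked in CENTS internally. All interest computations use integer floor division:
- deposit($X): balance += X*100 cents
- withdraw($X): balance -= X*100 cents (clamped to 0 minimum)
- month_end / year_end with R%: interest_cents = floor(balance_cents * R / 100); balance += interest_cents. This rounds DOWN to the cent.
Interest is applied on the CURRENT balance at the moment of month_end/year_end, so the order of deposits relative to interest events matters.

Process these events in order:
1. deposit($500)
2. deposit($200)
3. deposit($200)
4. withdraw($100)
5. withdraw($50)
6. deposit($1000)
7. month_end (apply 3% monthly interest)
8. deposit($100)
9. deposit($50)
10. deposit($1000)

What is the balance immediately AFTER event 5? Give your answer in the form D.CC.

Answer: 1250.00

Derivation:
After 1 (deposit($500)): balance=$1000.00 total_interest=$0.00
After 2 (deposit($200)): balance=$1200.00 total_interest=$0.00
After 3 (deposit($200)): balance=$1400.00 total_interest=$0.00
After 4 (withdraw($100)): balance=$1300.00 total_interest=$0.00
After 5 (withdraw($50)): balance=$1250.00 total_interest=$0.00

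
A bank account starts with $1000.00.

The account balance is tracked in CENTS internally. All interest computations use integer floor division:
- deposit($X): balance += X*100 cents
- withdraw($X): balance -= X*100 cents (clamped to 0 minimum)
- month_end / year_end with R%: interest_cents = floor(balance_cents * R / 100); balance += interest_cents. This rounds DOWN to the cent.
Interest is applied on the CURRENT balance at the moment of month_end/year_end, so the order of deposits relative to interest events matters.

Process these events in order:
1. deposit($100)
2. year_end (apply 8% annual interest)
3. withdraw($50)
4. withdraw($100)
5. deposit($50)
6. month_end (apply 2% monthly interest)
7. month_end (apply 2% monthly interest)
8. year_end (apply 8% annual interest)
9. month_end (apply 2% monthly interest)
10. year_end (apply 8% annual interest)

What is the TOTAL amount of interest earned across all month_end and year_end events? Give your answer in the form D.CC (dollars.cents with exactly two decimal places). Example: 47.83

After 1 (deposit($100)): balance=$1100.00 total_interest=$0.00
After 2 (year_end (apply 8% annual interest)): balance=$1188.00 total_interest=$88.00
After 3 (withdraw($50)): balance=$1138.00 total_interest=$88.00
After 4 (withdraw($100)): balance=$1038.00 total_interest=$88.00
After 5 (deposit($50)): balance=$1088.00 total_interest=$88.00
After 6 (month_end (apply 2% monthly interest)): balance=$1109.76 total_interest=$109.76
After 7 (month_end (apply 2% monthly interest)): balance=$1131.95 total_interest=$131.95
After 8 (year_end (apply 8% annual interest)): balance=$1222.50 total_interest=$222.50
After 9 (month_end (apply 2% monthly interest)): balance=$1246.95 total_interest=$246.95
After 10 (year_end (apply 8% annual interest)): balance=$1346.70 total_interest=$346.70

Answer: 346.70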